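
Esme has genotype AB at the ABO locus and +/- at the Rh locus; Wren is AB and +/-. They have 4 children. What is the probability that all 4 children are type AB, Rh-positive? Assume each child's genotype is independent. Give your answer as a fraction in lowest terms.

ABO cross AB × AB → 1/4 A, 1/4 B, 1/2 AB.
Rh cross +/- × +/- → 3/4 Rh+, 1/4 Rh-; so P(type AB, Rh-positive) = 1/2 × 3/4 = 3/8 per child.
All 4 independent: (3/8)^4 = 81/4096.

81/4096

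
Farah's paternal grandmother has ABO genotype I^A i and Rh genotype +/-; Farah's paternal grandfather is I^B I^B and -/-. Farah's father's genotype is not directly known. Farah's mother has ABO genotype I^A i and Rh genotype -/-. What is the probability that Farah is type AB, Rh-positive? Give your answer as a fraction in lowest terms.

Farah's father's ABO genotype from I^A i × I^B I^B: 1/2 I^A I^B, 1/2 I^B i.
Crossing each possibility with the mother I^A i and summing P(type AB): 1/2·1/4 + 1/2·1/4 = 1/4.
Similarly for Rh via the father's Rh distribution: P(Rh+) = 1/4.
Independent loci: 1/4 × 1/4 = 1/16.

1/16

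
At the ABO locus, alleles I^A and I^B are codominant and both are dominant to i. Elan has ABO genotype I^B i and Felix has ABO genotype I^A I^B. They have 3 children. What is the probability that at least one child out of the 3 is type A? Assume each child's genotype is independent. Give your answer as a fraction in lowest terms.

ABO cross I^B i × I^A I^B → 1/4 A, 1/2 B, 1/4 AB.
So P(type A) = 1/4 per child.
P(none) = (3/4)^3 = 27/64; P(at least one) = 1 − 27/64 = 37/64.

37/64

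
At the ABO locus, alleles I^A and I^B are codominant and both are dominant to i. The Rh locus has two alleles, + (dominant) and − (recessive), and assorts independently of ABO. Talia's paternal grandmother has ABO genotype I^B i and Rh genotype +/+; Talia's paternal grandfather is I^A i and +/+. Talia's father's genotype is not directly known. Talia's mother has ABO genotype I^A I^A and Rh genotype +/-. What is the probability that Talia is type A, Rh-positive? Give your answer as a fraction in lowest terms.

3/4

Talia's father's ABO genotype from I^B i × I^A i: 1/4 I^A I^B, 1/4 I^A i, 1/4 I^B i, 1/4 i i.
Crossing each possibility with the mother I^A I^A and summing P(type A): 1/4·1/2 + 1/4·1 + 1/4·1/2 + 1/4·1 = 3/4.
Similarly for Rh via the father's Rh distribution: P(Rh+) = 1.
Independent loci: 3/4 × 1 = 3/4.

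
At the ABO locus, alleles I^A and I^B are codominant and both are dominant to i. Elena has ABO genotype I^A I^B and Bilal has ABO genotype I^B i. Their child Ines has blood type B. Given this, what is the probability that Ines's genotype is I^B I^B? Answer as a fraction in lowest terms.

Cross I^A I^B × I^B i → 1/4 I^A I^B, 1/4 I^A i, 1/4 I^B I^B, 1/4 I^B i.
Type-B genotypes among offspring: I^B I^B (1/4), I^B i (1/4); total 1/2.
P(I^B I^B | type B) = (1/4) / (1/2) = 1/2.

1/2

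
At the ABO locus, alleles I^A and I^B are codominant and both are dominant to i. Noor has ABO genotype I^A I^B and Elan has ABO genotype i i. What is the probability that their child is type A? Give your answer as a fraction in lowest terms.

ABO cross I^A I^B × i i → offspring phenotypes: 1/2 A, 1/2 B.
So P(type A) = 1/2.

1/2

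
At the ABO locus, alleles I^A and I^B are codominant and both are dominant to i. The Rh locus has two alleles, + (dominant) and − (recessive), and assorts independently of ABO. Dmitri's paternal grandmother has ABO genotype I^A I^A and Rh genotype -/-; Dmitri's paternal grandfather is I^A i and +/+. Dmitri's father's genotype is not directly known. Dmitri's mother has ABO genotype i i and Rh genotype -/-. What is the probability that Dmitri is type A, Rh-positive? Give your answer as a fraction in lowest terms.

Dmitri's father's ABO genotype from I^A I^A × I^A i: 1/2 I^A I^A, 1/2 I^A i.
Crossing each possibility with the mother i i and summing P(type A): 1/2·1 + 1/2·1/2 = 3/4.
Similarly for Rh via the father's Rh distribution: P(Rh+) = 1/2.
Independent loci: 3/4 × 1/2 = 3/8.

3/8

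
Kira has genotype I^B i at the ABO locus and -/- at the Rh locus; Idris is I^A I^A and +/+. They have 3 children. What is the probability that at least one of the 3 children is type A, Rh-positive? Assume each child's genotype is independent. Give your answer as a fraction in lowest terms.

ABO cross I^B i × I^A I^A → 1/2 A, 1/2 AB.
Rh cross -/- × +/+ → 1 Rh+; so P(type A, Rh-positive) = 1/2 × 1 = 1/2 per child.
P(none) = (1/2)^3 = 1/8; P(at least one) = 1 − 1/8 = 7/8.

7/8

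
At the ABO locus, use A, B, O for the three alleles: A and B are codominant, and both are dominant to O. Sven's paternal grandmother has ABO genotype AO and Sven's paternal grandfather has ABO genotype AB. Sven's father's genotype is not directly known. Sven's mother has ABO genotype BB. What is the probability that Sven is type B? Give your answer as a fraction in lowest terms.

1/2

Sven's father's ABO genotype from AO × AB: 1/4 AA, 1/4 AB, 1/4 AO, 1/4 BO.
Crossing each possibility with the mother BB and summing P(type B): 1/4·0 + 1/4·1/2 + 1/4·1/2 + 1/4·1 = 1/2.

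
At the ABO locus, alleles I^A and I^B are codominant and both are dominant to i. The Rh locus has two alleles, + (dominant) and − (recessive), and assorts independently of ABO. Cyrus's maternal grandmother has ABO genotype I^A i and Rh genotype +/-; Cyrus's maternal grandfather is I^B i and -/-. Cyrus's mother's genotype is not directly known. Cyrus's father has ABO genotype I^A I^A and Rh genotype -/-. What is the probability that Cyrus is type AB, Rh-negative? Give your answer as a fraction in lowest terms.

Cyrus's mother's ABO genotype from I^A i × I^B i: 1/4 I^A I^B, 1/4 I^A i, 1/4 I^B i, 1/4 i i.
Crossing each possibility with the father I^A I^A and summing P(type AB): 1/4·1/2 + 1/4·0 + 1/4·1/2 + 1/4·0 = 1/4.
Similarly for Rh via the mother's Rh distribution: P(Rh-) = 3/4.
Independent loci: 1/4 × 3/4 = 3/16.

3/16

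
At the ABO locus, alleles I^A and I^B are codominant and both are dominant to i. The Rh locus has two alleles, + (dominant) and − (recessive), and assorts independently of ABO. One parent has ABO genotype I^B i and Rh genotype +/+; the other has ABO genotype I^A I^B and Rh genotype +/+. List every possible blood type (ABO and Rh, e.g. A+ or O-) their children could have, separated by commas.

Gametes from I^B i × I^A I^B give offspring ABO genotypes I^A I^B, I^A i, I^B I^B, I^B i, i.e. phenotypes A, B, AB.
Rh cross +/+ × +/+ → phenotypes Rh+.
Combining independently: A+, B+, AB+.

A+, B+, AB+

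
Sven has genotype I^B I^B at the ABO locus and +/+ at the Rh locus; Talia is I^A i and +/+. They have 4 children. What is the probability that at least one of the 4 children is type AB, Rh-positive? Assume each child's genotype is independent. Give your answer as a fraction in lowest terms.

ABO cross I^B I^B × I^A i → 1/2 B, 1/2 AB.
Rh cross +/+ × +/+ → 1 Rh+; so P(type AB, Rh-positive) = 1/2 × 1 = 1/2 per child.
P(none) = (1/2)^4 = 1/16; P(at least one) = 1 − 1/16 = 15/16.

15/16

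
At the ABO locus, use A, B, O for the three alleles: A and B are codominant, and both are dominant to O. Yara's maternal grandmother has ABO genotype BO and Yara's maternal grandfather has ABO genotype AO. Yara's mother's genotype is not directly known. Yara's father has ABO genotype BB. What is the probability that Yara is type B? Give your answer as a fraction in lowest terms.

Yara's mother's ABO genotype from BO × AO: 1/4 AB, 1/4 AO, 1/4 BO, 1/4 OO.
Crossing each possibility with the father BB and summing P(type B): 1/4·1/2 + 1/4·1/2 + 1/4·1 + 1/4·1 = 3/4.

3/4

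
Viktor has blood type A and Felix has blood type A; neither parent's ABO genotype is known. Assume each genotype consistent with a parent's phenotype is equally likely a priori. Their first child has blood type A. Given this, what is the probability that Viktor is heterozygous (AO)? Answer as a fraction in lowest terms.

Possible genotypes: Viktor ∈ {AA, AO}; Felix ∈ {AA, AO}.
Weight each parental genotype pair by prior × P(type-A child):
  AA × AA: posterior weight 4/15.
  AA × AO: posterior weight 4/15.
  AO × AA: posterior weight 4/15.
  AO × AO: posterior weight 1/5.
Sum the posterior weight over pairs where Viktor is AO: 7/15.

7/15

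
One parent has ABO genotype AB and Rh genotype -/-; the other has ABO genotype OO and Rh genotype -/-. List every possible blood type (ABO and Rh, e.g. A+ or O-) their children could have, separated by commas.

A-, B-

Gametes from AB × OO give offspring ABO genotypes AO, BO, i.e. phenotypes A, B.
Rh cross -/- × -/- → phenotypes Rh-.
Combining independently: A-, B-.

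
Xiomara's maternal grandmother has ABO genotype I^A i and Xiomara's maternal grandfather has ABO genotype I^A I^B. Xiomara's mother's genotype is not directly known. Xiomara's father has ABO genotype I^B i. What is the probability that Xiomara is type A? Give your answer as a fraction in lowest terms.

1/4

Xiomara's mother's ABO genotype from I^A i × I^A I^B: 1/4 I^A I^A, 1/4 I^A I^B, 1/4 I^A i, 1/4 I^B i.
Crossing each possibility with the father I^B i and summing P(type A): 1/4·1/2 + 1/4·1/4 + 1/4·1/4 + 1/4·0 = 1/4.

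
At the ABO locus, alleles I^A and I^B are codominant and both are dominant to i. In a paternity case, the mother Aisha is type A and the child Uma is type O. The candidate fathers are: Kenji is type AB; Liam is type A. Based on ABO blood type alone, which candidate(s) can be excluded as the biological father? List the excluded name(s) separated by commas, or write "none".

Kenji

A candidate is excluded only if no genotype consistent with his phenotype could produce a type O child with a type A mother.
Kenji (type AB): no genotype consistent with that phenotype can produce a type-O child with a type-A mother.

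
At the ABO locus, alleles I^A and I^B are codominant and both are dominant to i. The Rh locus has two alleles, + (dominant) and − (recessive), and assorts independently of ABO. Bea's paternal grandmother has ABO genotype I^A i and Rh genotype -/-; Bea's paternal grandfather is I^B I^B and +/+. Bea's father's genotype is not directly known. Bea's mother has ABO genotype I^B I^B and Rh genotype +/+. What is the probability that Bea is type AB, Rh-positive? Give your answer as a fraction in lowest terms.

Bea's father's ABO genotype from I^A i × I^B I^B: 1/2 I^A I^B, 1/2 I^B i.
Crossing each possibility with the mother I^B I^B and summing P(type AB): 1/2·1/2 + 1/2·0 = 1/4.
Similarly for Rh via the father's Rh distribution: P(Rh+) = 1.
Independent loci: 1/4 × 1 = 1/4.

1/4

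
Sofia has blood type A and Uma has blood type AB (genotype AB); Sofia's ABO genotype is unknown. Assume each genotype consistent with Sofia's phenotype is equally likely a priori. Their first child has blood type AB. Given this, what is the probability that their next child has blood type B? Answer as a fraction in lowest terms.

1/12

Possible genotypes: Sofia ∈ {AA, AO}; Uma ∈ {AB}.
Weight each parental genotype pair by prior × P(type-AB child):
  AA × AB: posterior weight 2/3; P(next child type B) = 0.
  AO × AB: posterior weight 1/3; P(next child type B) = 1/4.
Weighted sum = 1/12.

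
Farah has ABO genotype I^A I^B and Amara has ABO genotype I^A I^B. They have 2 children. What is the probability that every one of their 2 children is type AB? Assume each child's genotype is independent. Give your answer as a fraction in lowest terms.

1/4

ABO cross I^A I^B × I^A I^B → 1/4 A, 1/4 B, 1/2 AB.
So P(type AB) = 1/2 per child.
All 2 independent: (1/2)^2 = 1/4.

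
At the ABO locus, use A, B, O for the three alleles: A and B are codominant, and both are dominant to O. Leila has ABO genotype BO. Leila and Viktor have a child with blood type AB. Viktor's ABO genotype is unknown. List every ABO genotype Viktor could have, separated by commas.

For each candidate genotype of Viktor, check whether crossing it with BO can produce every observed child phenotype.
  AA → possible child types {A, AB} ✓
  AB → possible child types {A, B, AB} ✓
  AO → possible child types {O, A, B, AB} ✓
  BB → possible child types {B} ✗
  BO → possible child types {O, B} ✗
  OO → possible child types {O, B} ✗

AA, AB, AO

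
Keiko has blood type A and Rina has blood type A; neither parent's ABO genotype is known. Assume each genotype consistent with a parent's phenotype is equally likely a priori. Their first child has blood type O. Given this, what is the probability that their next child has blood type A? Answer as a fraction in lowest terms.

3/4

Possible genotypes: Keiko ∈ {AA, AO}; Rina ∈ {AA, AO}.
Weight each parental genotype pair by prior × P(type-O child):
  AO × AO: posterior weight 1; P(next child type A) = 3/4.
Weighted sum = 3/4.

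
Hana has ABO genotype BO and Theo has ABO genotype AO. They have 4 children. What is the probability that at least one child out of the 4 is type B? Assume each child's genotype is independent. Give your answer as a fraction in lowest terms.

ABO cross BO × AO → 1/4 O, 1/4 A, 1/4 B, 1/4 AB.
So P(type B) = 1/4 per child.
P(none) = (3/4)^4 = 81/256; P(at least one) = 1 − 81/256 = 175/256.

175/256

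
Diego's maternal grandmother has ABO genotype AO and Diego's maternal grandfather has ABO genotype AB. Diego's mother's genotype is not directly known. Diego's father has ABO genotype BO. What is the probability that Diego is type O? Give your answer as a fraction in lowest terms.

Diego's mother's ABO genotype from AO × AB: 1/4 AA, 1/4 AB, 1/4 AO, 1/4 BO.
Crossing each possibility with the father BO and summing P(type O): 1/4·0 + 1/4·0 + 1/4·1/4 + 1/4·1/4 = 1/8.

1/8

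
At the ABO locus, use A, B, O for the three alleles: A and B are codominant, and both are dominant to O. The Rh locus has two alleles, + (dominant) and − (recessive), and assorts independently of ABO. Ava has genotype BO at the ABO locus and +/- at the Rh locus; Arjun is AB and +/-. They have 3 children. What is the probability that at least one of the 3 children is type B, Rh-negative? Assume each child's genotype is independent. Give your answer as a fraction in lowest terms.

ABO cross BO × AB → 1/4 A, 1/2 B, 1/4 AB.
Rh cross +/- × +/- → 3/4 Rh+, 1/4 Rh-; so P(type B, Rh-negative) = 1/2 × 1/4 = 1/8 per child.
P(none) = (7/8)^3 = 343/512; P(at least one) = 1 − 343/512 = 169/512.

169/512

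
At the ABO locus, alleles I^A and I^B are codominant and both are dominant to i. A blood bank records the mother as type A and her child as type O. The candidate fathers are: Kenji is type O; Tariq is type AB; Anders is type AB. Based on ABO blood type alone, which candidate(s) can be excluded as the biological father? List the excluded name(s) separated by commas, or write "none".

A candidate is excluded only if no genotype consistent with his phenotype could produce a type O child with a type A mother.
Tariq (type AB): no genotype consistent with that phenotype can produce a type-O child with a type-A mother.
Anders (type AB): no genotype consistent with that phenotype can produce a type-O child with a type-A mother.

Tariq, Anders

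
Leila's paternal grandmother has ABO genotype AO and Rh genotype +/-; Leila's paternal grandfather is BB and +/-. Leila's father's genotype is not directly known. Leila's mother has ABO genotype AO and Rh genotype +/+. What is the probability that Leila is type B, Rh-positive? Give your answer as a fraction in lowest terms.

1/4

Leila's father's ABO genotype from AO × BB: 1/2 AB, 1/2 BO.
Crossing each possibility with the mother AO and summing P(type B): 1/2·1/4 + 1/2·1/4 = 1/4.
Similarly for Rh via the father's Rh distribution: P(Rh+) = 1.
Independent loci: 1/4 × 1 = 1/4.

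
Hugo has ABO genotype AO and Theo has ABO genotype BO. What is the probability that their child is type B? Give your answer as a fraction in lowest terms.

1/4

ABO cross AO × BO → offspring phenotypes: 1/4 O, 1/4 A, 1/4 B, 1/4 AB.
So P(type B) = 1/4.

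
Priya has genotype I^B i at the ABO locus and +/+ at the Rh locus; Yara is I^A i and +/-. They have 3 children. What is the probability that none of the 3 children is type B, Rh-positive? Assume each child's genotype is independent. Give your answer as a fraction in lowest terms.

27/64

ABO cross I^B i × I^A i → 1/4 O, 1/4 A, 1/4 B, 1/4 AB.
Rh cross +/+ × +/- → 1 Rh+; so P(type B, Rh-positive) = 1/4 × 1 = 1/4 per child.
P(not type B, Rh-positive) = 3/4 for one child; (3/4)^3 = 27/64.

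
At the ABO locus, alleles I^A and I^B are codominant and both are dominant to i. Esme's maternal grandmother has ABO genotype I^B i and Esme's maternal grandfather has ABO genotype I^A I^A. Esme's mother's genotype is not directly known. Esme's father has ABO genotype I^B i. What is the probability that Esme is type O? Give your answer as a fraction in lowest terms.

1/8

Esme's mother's ABO genotype from I^B i × I^A I^A: 1/2 I^A I^B, 1/2 I^A i.
Crossing each possibility with the father I^B i and summing P(type O): 1/2·0 + 1/2·1/4 = 1/8.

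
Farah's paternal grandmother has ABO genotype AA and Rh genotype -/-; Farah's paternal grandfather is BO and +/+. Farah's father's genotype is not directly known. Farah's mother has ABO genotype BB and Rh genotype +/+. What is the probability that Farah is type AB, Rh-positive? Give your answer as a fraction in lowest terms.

Farah's father's ABO genotype from AA × BO: 1/2 AB, 1/2 AO.
Crossing each possibility with the mother BB and summing P(type AB): 1/2·1/2 + 1/2·1/2 = 1/2.
Similarly for Rh via the father's Rh distribution: P(Rh+) = 1.
Independent loci: 1/2 × 1 = 1/2.

1/2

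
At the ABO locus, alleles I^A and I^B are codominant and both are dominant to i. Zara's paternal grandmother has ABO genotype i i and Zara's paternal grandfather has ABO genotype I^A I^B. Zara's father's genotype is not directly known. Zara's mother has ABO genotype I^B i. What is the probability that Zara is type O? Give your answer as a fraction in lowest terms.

Zara's father's ABO genotype from i i × I^A I^B: 1/2 I^A i, 1/2 I^B i.
Crossing each possibility with the mother I^B i and summing P(type O): 1/2·1/4 + 1/2·1/4 = 1/4.

1/4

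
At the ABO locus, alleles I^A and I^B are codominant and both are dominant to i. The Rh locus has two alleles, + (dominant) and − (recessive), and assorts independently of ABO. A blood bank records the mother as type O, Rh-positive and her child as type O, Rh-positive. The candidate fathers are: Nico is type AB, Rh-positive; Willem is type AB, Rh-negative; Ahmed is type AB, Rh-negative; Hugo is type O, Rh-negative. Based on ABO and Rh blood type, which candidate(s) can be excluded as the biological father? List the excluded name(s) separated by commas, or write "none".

A candidate is excluded only if no genotype consistent with his phenotype could produce a type O, Rh-positive child with a type O, Rh-positive mother.
Nico (type AB, Rh+): no genotype consistent with that phenotype can produce a type-O Rh+ child with a type-O mother.
Willem (type AB, Rh-): no genotype consistent with that phenotype can produce a type-O Rh+ child with a type-O mother.
Ahmed (type AB, Rh-): no genotype consistent with that phenotype can produce a type-O Rh+ child with a type-O mother.

Nico, Willem, Ahmed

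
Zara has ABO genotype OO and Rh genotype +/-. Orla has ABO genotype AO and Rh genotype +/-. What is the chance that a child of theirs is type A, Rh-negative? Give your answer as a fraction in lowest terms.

ABO cross OO × AO → offspring phenotypes: 1/2 O, 1/2 A.
Rh cross +/- × +/- → 3/4 Rh+, 1/4 Rh-.
Independent loci: P(type A, Rh-negative) = 1/2 × 1/4 = 1/8.

1/8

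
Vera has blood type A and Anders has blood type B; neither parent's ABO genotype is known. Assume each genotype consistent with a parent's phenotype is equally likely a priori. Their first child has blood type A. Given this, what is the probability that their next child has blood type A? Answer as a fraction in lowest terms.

Possible genotypes: Vera ∈ {AA, AO}; Anders ∈ {BB, BO}.
Weight each parental genotype pair by prior × P(type-A child):
  AA × BO: posterior weight 2/3; P(next child type A) = 1/2.
  AO × BO: posterior weight 1/3; P(next child type A) = 1/4.
Weighted sum = 5/12.

5/12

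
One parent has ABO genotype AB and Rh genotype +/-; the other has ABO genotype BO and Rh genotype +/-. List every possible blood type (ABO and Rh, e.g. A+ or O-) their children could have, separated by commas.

Gametes from AB × BO give offspring ABO genotypes AB, AO, BB, BO, i.e. phenotypes A, B, AB.
Rh cross +/- × +/- → phenotypes Rh+, Rh-.
Combining independently: A+, A-, B+, B-, AB+, AB-.

A+, A-, B+, B-, AB+, AB-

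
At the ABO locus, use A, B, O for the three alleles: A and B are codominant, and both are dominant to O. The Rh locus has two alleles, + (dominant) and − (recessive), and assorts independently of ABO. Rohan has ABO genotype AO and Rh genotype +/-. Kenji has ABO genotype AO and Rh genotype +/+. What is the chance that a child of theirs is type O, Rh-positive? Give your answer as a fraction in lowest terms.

1/4

ABO cross AO × AO → offspring phenotypes: 1/4 O, 3/4 A.
Rh cross +/- × +/+ → 1 Rh+.
Independent loci: P(type O, Rh-positive) = 1/4 × 1 = 1/4.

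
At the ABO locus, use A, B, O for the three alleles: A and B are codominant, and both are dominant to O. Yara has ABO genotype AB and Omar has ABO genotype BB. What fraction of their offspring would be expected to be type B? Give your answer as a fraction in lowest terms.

1/2

ABO cross AB × BB → offspring phenotypes: 1/2 B, 1/2 AB.
So P(type B) = 1/2.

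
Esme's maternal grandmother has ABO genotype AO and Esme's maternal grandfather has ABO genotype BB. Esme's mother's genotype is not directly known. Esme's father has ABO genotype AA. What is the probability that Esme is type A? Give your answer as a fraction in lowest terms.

Esme's mother's ABO genotype from AO × BB: 1/2 AB, 1/2 BO.
Crossing each possibility with the father AA and summing P(type A): 1/2·1/2 + 1/2·1/2 = 1/2.

1/2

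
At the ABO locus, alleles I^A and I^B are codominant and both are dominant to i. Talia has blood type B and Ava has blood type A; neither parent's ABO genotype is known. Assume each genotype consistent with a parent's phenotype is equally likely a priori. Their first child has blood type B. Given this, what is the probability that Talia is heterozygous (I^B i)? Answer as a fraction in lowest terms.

Possible genotypes: Talia ∈ {I^B I^B, I^B i}; Ava ∈ {I^A I^A, I^A i}.
Weight each parental genotype pair by prior × P(type-B child):
  I^B I^B × I^A i: posterior weight 2/3.
  I^B i × I^A i: posterior weight 1/3.
Sum the posterior weight over pairs where Talia is I^B i: 1/3.

1/3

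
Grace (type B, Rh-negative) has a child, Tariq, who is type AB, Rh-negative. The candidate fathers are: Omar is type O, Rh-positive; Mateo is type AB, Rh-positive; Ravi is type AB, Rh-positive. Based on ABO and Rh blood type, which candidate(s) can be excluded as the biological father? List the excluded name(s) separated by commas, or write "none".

Omar

A candidate is excluded only if no genotype consistent with his phenotype could produce a type AB, Rh-negative child with a type B, Rh-negative mother.
Omar (type O, Rh+): no genotype consistent with that phenotype can produce a type-AB Rh- child with a type-B mother.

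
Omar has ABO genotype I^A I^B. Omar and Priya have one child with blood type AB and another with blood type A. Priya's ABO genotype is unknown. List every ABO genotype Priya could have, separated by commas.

For each candidate genotype of Priya, check whether crossing it with I^A I^B can produce every observed child phenotype.
  I^A I^A → possible child types {A, AB} ✓
  I^A I^B → possible child types {A, B, AB} ✓
  I^A i → possible child types {A, B, AB} ✓
  I^B I^B → possible child types {B, AB} ✗
  I^B i → possible child types {A, B, AB} ✓
  i i → possible child types {A, B} ✗

I^A I^A, I^A I^B, I^A i, I^B i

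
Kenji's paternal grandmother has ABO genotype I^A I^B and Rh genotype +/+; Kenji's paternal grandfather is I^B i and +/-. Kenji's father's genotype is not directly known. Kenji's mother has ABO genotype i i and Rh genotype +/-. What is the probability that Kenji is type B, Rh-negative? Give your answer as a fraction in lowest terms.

Kenji's father's ABO genotype from I^A I^B × I^B i: 1/4 I^A I^B, 1/4 I^A i, 1/4 I^B I^B, 1/4 I^B i.
Crossing each possibility with the mother i i and summing P(type B): 1/4·1/2 + 1/4·0 + 1/4·1 + 1/4·1/2 = 1/2.
Similarly for Rh via the father's Rh distribution: P(Rh-) = 1/8.
Independent loci: 1/2 × 1/8 = 1/16.

1/16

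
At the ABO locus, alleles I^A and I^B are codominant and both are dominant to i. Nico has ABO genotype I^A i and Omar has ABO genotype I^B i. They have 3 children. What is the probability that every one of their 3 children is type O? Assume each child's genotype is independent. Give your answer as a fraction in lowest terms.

1/64

ABO cross I^A i × I^B i → 1/4 O, 1/4 A, 1/4 B, 1/4 AB.
So P(type O) = 1/4 per child.
All 3 independent: (1/4)^3 = 1/64.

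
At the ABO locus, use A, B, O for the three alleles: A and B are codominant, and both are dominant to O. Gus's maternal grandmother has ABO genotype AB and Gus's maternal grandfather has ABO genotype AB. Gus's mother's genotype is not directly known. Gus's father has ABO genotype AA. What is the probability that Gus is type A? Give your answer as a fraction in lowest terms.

1/2

Gus's mother's ABO genotype from AB × AB: 1/4 AA, 1/2 AB, 1/4 BB.
Crossing each possibility with the father AA and summing P(type A): 1/4·1 + 1/2·1/2 + 1/4·0 = 1/2.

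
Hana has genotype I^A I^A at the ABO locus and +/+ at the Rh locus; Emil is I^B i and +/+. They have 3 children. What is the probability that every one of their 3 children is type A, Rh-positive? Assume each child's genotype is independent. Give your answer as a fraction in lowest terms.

1/8

ABO cross I^A I^A × I^B i → 1/2 A, 1/2 AB.
Rh cross +/+ × +/+ → 1 Rh+; so P(type A, Rh-positive) = 1/2 × 1 = 1/2 per child.
All 3 independent: (1/2)^3 = 1/8.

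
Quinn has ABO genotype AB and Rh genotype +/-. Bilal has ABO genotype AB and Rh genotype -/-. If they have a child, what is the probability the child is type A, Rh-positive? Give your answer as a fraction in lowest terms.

ABO cross AB × AB → offspring phenotypes: 1/4 A, 1/4 B, 1/2 AB.
Rh cross +/- × -/- → 1/2 Rh+, 1/2 Rh-.
Independent loci: P(type A, Rh-positive) = 1/4 × 1/2 = 1/8.

1/8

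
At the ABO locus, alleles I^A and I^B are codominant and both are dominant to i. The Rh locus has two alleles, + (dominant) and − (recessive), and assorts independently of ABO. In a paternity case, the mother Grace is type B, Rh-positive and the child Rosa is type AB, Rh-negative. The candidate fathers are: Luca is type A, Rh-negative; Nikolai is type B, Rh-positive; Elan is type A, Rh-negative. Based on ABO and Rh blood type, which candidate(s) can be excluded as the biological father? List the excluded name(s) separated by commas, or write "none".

Nikolai

A candidate is excluded only if no genotype consistent with his phenotype could produce a type AB, Rh-negative child with a type B, Rh-positive mother.
Nikolai (type B, Rh+): no genotype consistent with that phenotype can produce a type-AB Rh- child with a type-B mother.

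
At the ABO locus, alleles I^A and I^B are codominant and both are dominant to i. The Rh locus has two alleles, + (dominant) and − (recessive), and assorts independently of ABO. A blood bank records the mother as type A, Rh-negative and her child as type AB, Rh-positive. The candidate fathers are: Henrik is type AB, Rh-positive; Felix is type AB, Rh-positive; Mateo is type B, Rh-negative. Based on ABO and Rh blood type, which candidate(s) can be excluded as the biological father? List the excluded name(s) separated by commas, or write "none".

A candidate is excluded only if no genotype consistent with his phenotype could produce a type AB, Rh-positive child with a type A, Rh-negative mother.
Mateo (type B, Rh-): no genotype consistent with that phenotype can produce a type-AB Rh+ child with a type-A mother.

Mateo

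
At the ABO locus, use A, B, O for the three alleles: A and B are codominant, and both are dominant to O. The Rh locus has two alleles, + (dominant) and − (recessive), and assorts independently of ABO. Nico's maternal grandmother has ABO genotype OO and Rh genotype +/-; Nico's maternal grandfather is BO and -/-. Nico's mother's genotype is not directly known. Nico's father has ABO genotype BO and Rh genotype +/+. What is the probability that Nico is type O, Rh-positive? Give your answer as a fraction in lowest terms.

Nico's mother's ABO genotype from OO × BO: 1/2 BO, 1/2 OO.
Crossing each possibility with the father BO and summing P(type O): 1/2·1/4 + 1/2·1/2 = 3/8.
Similarly for Rh via the mother's Rh distribution: P(Rh+) = 1.
Independent loci: 3/8 × 1 = 3/8.

3/8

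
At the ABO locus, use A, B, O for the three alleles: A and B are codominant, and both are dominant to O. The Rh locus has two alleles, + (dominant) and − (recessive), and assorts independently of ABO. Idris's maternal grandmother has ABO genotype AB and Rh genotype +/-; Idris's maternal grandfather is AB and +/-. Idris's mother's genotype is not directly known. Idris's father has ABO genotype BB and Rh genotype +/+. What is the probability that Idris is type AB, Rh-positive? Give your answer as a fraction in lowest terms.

Idris's mother's ABO genotype from AB × AB: 1/4 AA, 1/2 AB, 1/4 BB.
Crossing each possibility with the father BB and summing P(type AB): 1/4·1 + 1/2·1/2 + 1/4·0 = 1/2.
Similarly for Rh via the mother's Rh distribution: P(Rh+) = 1.
Independent loci: 1/2 × 1 = 1/2.

1/2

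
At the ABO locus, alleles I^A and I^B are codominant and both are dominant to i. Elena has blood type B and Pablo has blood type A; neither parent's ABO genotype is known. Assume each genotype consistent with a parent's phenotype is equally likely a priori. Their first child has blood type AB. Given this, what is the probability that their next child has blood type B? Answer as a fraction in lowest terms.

5/36

Possible genotypes: Elena ∈ {I^B I^B, I^B i}; Pablo ∈ {I^A I^A, I^A i}.
Weight each parental genotype pair by prior × P(type-AB child):
  I^B I^B × I^A I^A: posterior weight 4/9; P(next child type B) = 0.
  I^B I^B × I^A i: posterior weight 2/9; P(next child type B) = 1/2.
  I^B i × I^A I^A: posterior weight 2/9; P(next child type B) = 0.
  I^B i × I^A i: posterior weight 1/9; P(next child type B) = 1/4.
Weighted sum = 5/36.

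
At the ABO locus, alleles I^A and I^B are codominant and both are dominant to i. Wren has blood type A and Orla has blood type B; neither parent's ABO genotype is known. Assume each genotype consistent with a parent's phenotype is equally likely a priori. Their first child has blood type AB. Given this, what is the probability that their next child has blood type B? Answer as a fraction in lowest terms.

Possible genotypes: Wren ∈ {I^A I^A, I^A i}; Orla ∈ {I^B I^B, I^B i}.
Weight each parental genotype pair by prior × P(type-AB child):
  I^A I^A × I^B I^B: posterior weight 4/9; P(next child type B) = 0.
  I^A I^A × I^B i: posterior weight 2/9; P(next child type B) = 0.
  I^A i × I^B I^B: posterior weight 2/9; P(next child type B) = 1/2.
  I^A i × I^B i: posterior weight 1/9; P(next child type B) = 1/4.
Weighted sum = 5/36.

5/36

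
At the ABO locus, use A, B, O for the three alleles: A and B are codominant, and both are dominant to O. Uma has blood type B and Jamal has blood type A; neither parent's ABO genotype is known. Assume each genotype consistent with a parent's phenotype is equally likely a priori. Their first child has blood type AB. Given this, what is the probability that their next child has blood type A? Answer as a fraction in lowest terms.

5/36

Possible genotypes: Uma ∈ {BB, BO}; Jamal ∈ {AA, AO}.
Weight each parental genotype pair by prior × P(type-AB child):
  BB × AA: posterior weight 4/9; P(next child type A) = 0.
  BB × AO: posterior weight 2/9; P(next child type A) = 0.
  BO × AA: posterior weight 2/9; P(next child type A) = 1/2.
  BO × AO: posterior weight 1/9; P(next child type A) = 1/4.
Weighted sum = 5/36.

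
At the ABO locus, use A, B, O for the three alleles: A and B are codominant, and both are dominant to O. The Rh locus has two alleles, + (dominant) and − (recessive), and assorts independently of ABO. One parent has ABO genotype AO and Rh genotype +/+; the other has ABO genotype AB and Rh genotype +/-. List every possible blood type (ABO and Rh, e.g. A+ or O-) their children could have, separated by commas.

Gametes from AO × AB give offspring ABO genotypes AA, AB, AO, BO, i.e. phenotypes A, B, AB.
Rh cross +/+ × +/- → phenotypes Rh+.
Combining independently: A+, B+, AB+.

A+, B+, AB+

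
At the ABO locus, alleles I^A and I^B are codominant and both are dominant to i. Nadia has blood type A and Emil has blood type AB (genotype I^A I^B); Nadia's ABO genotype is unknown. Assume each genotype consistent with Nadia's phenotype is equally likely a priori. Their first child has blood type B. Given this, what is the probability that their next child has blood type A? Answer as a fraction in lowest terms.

1/2

Possible genotypes: Nadia ∈ {I^A I^A, I^A i}; Emil ∈ {I^A I^B}.
Weight each parental genotype pair by prior × P(type-B child):
  I^A i × I^A I^B: posterior weight 1; P(next child type A) = 1/2.
Weighted sum = 1/2.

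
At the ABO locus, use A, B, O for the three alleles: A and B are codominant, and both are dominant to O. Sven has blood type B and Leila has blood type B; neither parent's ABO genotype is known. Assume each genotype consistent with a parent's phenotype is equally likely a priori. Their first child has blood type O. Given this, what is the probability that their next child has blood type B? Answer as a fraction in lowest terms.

Possible genotypes: Sven ∈ {BB, BO}; Leila ∈ {BB, BO}.
Weight each parental genotype pair by prior × P(type-O child):
  BO × BO: posterior weight 1; P(next child type B) = 3/4.
Weighted sum = 3/4.

3/4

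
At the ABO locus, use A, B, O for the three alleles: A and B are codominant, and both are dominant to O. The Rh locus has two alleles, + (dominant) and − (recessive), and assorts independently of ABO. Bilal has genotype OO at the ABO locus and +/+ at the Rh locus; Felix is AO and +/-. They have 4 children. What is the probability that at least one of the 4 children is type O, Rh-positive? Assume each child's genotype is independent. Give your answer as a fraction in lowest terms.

ABO cross OO × AO → 1/2 O, 1/2 A.
Rh cross +/+ × +/- → 1 Rh+; so P(type O, Rh-positive) = 1/2 × 1 = 1/2 per child.
P(none) = (1/2)^4 = 1/16; P(at least one) = 1 − 1/16 = 15/16.

15/16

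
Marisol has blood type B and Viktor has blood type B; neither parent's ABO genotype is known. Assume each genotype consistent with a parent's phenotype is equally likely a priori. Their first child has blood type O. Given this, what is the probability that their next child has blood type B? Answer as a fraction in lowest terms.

3/4

Possible genotypes: Marisol ∈ {BB, BO}; Viktor ∈ {BB, BO}.
Weight each parental genotype pair by prior × P(type-O child):
  BO × BO: posterior weight 1; P(next child type B) = 3/4.
Weighted sum = 3/4.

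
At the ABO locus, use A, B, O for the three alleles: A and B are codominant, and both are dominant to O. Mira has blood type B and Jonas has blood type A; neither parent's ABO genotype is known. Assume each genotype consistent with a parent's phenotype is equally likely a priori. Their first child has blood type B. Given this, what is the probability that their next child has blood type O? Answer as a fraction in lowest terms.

1/12

Possible genotypes: Mira ∈ {BB, BO}; Jonas ∈ {AA, AO}.
Weight each parental genotype pair by prior × P(type-B child):
  BB × AO: posterior weight 2/3; P(next child type O) = 0.
  BO × AO: posterior weight 1/3; P(next child type O) = 1/4.
Weighted sum = 1/12.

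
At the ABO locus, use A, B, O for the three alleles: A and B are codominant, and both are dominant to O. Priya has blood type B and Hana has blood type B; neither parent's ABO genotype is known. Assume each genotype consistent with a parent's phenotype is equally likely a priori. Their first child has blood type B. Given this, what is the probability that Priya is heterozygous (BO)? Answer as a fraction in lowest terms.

Possible genotypes: Priya ∈ {BB, BO}; Hana ∈ {BB, BO}.
Weight each parental genotype pair by prior × P(type-B child):
  BB × BB: posterior weight 4/15.
  BB × BO: posterior weight 4/15.
  BO × BB: posterior weight 4/15.
  BO × BO: posterior weight 1/5.
Sum the posterior weight over pairs where Priya is BO: 7/15.

7/15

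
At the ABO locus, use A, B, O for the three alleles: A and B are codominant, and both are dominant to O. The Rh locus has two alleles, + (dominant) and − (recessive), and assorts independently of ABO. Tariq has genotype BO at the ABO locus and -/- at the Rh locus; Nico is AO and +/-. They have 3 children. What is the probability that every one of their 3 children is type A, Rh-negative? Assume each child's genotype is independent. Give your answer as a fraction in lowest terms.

ABO cross BO × AO → 1/4 O, 1/4 A, 1/4 B, 1/4 AB.
Rh cross -/- × +/- → 1/2 Rh+, 1/2 Rh-; so P(type A, Rh-negative) = 1/4 × 1/2 = 1/8 per child.
All 3 independent: (1/8)^3 = 1/512.

1/512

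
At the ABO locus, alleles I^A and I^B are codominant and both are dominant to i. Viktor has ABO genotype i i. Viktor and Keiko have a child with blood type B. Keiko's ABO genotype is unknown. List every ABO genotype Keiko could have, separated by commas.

For each candidate genotype of Keiko, check whether crossing it with i i can produce every observed child phenotype.
  I^A I^A → possible child types {A} ✗
  I^A I^B → possible child types {A, B} ✓
  I^A i → possible child types {O, A} ✗
  I^B I^B → possible child types {B} ✓
  I^B i → possible child types {O, B} ✓
  i i → possible child types {O} ✗

I^A I^B, I^B I^B, I^B i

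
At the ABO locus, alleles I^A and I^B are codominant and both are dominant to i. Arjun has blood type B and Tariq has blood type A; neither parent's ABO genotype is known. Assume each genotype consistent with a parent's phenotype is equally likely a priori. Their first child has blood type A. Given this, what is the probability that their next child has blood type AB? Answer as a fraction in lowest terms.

5/12

Possible genotypes: Arjun ∈ {I^B I^B, I^B i}; Tariq ∈ {I^A I^A, I^A i}.
Weight each parental genotype pair by prior × P(type-A child):
  I^B i × I^A I^A: posterior weight 2/3; P(next child type AB) = 1/2.
  I^B i × I^A i: posterior weight 1/3; P(next child type AB) = 1/4.
Weighted sum = 5/12.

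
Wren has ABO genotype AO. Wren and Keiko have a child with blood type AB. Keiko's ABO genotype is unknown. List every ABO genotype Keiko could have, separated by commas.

AB, BB, BO

For each candidate genotype of Keiko, check whether crossing it with AO can produce every observed child phenotype.
  AA → possible child types {A} ✗
  AB → possible child types {A, B, AB} ✓
  AO → possible child types {O, A} ✗
  BB → possible child types {B, AB} ✓
  BO → possible child types {O, A, B, AB} ✓
  OO → possible child types {O, A} ✗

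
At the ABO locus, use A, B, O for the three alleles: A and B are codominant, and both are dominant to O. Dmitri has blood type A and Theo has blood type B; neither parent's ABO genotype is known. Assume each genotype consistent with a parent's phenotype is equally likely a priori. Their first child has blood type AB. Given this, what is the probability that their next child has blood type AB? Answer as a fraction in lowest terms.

Possible genotypes: Dmitri ∈ {AA, AO}; Theo ∈ {BB, BO}.
Weight each parental genotype pair by prior × P(type-AB child):
  AA × BB: posterior weight 4/9; P(next child type AB) = 1.
  AA × BO: posterior weight 2/9; P(next child type AB) = 1/2.
  AO × BB: posterior weight 2/9; P(next child type AB) = 1/2.
  AO × BO: posterior weight 1/9; P(next child type AB) = 1/4.
Weighted sum = 25/36.

25/36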